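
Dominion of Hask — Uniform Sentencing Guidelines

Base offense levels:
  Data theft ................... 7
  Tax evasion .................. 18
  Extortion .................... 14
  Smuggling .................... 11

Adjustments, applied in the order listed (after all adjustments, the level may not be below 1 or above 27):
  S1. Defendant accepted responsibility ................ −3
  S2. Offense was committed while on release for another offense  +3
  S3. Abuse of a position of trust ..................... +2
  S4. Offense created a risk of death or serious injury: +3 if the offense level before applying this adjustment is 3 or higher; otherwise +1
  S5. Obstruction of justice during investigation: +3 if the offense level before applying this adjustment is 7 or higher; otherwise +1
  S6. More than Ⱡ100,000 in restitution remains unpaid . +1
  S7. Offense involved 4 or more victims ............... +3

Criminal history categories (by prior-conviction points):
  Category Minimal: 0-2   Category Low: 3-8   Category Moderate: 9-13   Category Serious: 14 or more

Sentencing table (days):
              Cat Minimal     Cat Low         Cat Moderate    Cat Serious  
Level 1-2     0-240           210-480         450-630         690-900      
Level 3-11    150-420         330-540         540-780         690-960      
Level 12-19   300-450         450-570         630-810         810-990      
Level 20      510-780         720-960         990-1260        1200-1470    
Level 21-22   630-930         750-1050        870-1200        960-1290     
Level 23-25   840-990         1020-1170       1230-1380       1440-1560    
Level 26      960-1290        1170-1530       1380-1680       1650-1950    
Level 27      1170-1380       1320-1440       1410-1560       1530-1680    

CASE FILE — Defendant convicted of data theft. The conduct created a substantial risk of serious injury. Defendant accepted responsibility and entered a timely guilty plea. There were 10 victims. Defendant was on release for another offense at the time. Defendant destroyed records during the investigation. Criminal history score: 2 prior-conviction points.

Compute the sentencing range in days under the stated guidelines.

Base offense level for data theft: 7.
S1 applies: 7 − 3 = 4.
S2 applies: 4 + 3 = 7.
S3 does not apply.
S4 applies (level before this adjustment is 7 ≥ 3, so +3): 7 + 3 = 10.
S5 applies (level before this adjustment is 10 ≥ 7, so +3): 10 + 3 = 13.
S7 applies: 13 + 3 = 16.
Final offense level: 16.
Criminal history: 2 prior points → Category Minimal (0-2).
Level 16 falls in the 12-19 band.
Grid: Level 12-19 × Category Minimal = 300-450 days.

300-450 days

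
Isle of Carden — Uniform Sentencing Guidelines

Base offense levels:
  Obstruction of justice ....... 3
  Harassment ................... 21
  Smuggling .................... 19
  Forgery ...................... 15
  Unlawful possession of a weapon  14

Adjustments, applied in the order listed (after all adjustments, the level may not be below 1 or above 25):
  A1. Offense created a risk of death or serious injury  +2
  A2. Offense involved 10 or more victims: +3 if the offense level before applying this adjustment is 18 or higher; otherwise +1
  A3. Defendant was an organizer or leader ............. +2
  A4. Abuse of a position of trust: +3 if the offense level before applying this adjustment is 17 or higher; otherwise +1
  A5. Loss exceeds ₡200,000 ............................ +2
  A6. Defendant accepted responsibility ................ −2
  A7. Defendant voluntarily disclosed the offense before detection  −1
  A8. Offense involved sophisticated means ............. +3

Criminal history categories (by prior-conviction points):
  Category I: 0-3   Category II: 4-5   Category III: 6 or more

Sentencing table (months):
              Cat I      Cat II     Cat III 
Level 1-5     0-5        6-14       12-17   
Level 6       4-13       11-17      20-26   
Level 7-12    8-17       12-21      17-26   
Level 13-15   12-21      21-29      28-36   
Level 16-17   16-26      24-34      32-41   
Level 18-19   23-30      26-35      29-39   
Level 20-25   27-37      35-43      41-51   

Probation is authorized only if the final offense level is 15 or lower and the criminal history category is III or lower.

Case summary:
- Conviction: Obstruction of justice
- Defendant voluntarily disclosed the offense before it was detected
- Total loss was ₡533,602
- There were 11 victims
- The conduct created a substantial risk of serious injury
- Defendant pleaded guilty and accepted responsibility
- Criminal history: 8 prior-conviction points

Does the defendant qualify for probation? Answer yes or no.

Base offense level for obstruction of justice: 3.
A1 applies: 3 + 2 = 5.
A2 applies (level before this adjustment is 5 < 18, so +1): 5 + 1 = 6.
A3 does not apply.
A4 does not apply.
A5 applies: 6 + 2 = 8.
A6 applies: 8 − 2 = 6.
A7 applies: 6 − 1 = 5.
Final offense level: 5.
Criminal history: 8 prior points → Category III (6+).
Level 5 falls in the 1-5 band.
Grid: Level 1-5 × Category III = 12-17 months.
Probation check: level 5 ≤ 15 and category III ≤ III → eligible.

Yes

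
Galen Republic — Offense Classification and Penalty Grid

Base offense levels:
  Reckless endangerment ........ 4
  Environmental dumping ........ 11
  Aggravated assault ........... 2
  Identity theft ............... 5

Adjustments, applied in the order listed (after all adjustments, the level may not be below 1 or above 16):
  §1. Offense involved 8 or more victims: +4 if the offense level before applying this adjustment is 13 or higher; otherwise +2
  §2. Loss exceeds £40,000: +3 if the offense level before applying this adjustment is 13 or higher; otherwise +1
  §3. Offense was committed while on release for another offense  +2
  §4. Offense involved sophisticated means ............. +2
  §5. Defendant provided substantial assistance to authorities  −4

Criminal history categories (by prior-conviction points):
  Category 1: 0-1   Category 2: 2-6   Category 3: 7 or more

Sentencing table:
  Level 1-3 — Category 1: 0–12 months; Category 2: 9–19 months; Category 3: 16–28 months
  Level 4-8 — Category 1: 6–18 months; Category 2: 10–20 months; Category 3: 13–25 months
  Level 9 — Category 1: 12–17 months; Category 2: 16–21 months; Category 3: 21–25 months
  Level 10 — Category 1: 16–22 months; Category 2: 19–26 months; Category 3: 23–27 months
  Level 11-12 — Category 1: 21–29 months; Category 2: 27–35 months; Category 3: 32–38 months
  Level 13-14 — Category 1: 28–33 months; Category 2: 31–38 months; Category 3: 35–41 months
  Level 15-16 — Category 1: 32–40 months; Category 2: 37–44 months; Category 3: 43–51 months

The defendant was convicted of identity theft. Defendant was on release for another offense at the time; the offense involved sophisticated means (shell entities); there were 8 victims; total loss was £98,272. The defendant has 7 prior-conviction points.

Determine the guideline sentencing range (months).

Base offense level for identity theft: 5.
§1 applies (level before this adjustment is 5 < 13, so +2): 5 + 2 = 7.
§2 applies (level before this adjustment is 7 < 13, so +1): 7 + 1 = 8.
§3 applies: 8 + 2 = 10.
§4 applies: 10 + 2 = 12.
§5 does not apply.
Final offense level: 12.
Criminal history: 7 prior points → Category 3 (7+).
Level 12 falls in the 11-12 band.
Grid: Level 11-12 × Category 3 = 32-38 months.

32-38 months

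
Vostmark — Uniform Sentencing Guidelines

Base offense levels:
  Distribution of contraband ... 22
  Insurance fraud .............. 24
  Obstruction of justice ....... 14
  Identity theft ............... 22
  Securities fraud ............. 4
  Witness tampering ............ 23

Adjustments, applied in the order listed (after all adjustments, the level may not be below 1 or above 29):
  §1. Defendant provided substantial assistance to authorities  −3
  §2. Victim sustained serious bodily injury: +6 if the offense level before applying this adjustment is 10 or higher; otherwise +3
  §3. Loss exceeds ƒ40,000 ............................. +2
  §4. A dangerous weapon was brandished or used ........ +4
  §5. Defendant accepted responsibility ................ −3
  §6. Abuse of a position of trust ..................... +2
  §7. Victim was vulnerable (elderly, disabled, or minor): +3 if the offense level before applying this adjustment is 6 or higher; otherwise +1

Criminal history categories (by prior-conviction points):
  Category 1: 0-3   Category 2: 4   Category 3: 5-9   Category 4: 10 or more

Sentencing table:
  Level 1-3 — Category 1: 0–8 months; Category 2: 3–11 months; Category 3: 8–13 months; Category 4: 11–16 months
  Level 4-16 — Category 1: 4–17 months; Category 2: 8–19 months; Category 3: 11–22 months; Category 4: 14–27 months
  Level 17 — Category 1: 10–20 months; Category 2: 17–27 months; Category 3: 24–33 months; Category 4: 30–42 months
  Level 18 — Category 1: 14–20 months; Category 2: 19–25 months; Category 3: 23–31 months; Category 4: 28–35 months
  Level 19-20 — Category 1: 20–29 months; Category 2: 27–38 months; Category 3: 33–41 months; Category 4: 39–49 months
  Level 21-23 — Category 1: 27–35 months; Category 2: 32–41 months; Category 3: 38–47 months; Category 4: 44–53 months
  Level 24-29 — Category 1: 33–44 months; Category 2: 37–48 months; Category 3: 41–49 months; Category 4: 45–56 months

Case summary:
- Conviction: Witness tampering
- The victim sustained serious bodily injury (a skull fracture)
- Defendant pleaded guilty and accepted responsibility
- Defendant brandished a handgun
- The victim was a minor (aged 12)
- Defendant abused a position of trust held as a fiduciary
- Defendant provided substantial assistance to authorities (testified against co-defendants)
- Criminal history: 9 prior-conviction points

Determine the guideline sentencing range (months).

Base offense level for witness tampering: 23.
§1 applies: 23 − 3 = 20.
§2 applies (level before this adjustment is 20 ≥ 10, so +6): 20 + 6 = 26.
§4 applies: 26 + 4 = 30.
§5 applies: 30 − 3 = 27.
§6 applies: 27 + 2 = 29.
§7 applies (level before this adjustment is 29 ≥ 6, so +3): 29 + 3 = 32.
Level 32 exceeds the maximum of 29; capped at 29.
Final offense level: 29.
Criminal history: 9 prior points → Category 3 (5-9).
Level 29 falls in the 24-29 band.
Grid: Level 24-29 × Category 3 = 41-49 months.

41-49 months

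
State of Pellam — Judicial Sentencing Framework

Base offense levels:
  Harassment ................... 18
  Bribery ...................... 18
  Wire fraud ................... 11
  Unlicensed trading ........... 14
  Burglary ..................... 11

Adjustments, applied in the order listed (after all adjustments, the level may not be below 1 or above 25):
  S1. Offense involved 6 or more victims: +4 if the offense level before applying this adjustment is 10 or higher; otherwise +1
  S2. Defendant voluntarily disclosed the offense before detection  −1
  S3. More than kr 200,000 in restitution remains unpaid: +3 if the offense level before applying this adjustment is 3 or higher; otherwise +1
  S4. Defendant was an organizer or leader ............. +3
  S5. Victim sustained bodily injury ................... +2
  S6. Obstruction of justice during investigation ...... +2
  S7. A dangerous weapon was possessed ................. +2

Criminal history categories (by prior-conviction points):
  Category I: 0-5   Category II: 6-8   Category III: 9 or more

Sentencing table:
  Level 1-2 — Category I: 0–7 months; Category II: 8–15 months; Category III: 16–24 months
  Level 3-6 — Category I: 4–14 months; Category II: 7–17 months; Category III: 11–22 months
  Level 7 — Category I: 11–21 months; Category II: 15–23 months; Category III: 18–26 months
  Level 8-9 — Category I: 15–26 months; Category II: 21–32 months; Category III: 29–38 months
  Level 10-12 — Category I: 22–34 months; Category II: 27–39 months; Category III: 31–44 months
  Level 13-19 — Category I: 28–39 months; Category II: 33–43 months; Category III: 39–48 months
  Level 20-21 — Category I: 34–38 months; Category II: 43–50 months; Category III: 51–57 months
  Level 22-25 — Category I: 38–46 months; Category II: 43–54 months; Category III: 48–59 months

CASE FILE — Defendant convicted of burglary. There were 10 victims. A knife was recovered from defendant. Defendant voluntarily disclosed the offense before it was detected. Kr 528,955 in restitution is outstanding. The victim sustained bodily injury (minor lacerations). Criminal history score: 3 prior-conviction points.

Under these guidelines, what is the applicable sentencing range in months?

34-38 months

Base offense level for burglary: 11.
S1 applies (level before this adjustment is 11 ≥ 10, so +4): 11 + 4 = 15.
S2 applies: 15 − 1 = 14.
S3 applies (level before this adjustment is 14 ≥ 3, so +3): 14 + 3 = 17.
S5 applies: 17 + 2 = 19.
S7 applies: 19 + 2 = 21.
Final offense level: 21.
Criminal history: 3 prior points → Category I (0-5).
Level 21 falls in the 20-21 band.
Grid: Level 20-21 × Category I = 34-38 months.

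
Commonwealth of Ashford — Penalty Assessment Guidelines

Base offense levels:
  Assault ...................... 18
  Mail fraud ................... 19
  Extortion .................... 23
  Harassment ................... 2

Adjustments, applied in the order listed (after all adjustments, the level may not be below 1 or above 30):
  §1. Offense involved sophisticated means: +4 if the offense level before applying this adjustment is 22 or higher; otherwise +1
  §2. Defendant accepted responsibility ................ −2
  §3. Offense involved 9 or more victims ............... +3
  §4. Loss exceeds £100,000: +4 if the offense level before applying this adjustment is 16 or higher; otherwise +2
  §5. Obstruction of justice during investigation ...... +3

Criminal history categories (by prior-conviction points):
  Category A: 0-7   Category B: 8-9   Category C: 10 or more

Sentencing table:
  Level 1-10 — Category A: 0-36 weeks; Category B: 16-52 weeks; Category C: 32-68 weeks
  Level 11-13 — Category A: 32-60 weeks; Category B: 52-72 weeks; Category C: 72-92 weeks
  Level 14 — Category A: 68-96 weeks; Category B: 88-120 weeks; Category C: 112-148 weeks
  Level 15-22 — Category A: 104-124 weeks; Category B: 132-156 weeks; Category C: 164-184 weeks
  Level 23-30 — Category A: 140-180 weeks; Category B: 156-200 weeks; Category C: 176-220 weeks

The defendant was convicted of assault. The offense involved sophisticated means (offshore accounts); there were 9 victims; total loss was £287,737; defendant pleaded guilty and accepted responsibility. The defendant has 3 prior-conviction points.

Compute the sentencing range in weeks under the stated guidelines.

140-180 weeks

Base offense level for assault: 18.
§1 applies (level before this adjustment is 18 < 22, so +1): 18 + 1 = 19.
§2 applies: 19 − 2 = 17.
§3 applies: 17 + 3 = 20.
§4 applies (level before this adjustment is 20 ≥ 16, so +4): 20 + 4 = 24.
§5 does not apply.
Final offense level: 24.
Criminal history: 3 prior points → Category A (0-7).
Level 24 falls in the 23-30 band.
Grid: Level 23-30 × Category A = 140-180 weeks.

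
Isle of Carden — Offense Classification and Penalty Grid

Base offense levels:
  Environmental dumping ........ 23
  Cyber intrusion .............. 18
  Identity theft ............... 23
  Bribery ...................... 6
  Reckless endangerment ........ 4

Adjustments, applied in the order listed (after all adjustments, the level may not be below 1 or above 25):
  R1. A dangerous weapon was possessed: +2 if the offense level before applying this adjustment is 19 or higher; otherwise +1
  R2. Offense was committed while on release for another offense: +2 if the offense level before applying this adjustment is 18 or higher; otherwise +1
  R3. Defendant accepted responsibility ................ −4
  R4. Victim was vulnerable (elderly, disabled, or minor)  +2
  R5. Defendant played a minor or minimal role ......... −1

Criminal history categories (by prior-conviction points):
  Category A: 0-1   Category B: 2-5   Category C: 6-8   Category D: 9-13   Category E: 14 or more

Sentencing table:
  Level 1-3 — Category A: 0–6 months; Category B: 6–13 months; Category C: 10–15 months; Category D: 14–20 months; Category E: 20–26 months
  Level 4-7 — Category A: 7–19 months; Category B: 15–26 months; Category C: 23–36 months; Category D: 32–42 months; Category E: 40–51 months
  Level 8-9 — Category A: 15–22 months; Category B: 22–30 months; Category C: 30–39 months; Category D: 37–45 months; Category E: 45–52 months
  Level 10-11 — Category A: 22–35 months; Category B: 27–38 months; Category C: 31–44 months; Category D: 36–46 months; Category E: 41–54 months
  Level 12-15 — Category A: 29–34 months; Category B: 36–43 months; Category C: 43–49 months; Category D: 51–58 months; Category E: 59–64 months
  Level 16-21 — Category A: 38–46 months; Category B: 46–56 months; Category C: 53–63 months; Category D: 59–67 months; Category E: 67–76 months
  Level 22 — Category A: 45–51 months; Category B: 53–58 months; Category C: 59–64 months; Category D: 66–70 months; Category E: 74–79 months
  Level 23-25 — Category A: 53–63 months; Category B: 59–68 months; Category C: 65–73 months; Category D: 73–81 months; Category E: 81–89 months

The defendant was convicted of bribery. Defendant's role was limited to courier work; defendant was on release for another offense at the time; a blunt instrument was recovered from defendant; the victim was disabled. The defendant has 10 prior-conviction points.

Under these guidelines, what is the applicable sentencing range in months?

37-45 months

Base offense level for bribery: 6.
R1 applies (level before this adjustment is 6 < 19, so +1): 6 + 1 = 7.
R2 applies (level before this adjustment is 7 < 18, so +1): 7 + 1 = 8.
R4 applies: 8 + 2 = 10.
R5 applies: 10 − 1 = 9.
Final offense level: 9.
Criminal history: 10 prior points → Category D (9-13).
Level 9 falls in the 8-9 band.
Grid: Level 8-9 × Category D = 37-45 months.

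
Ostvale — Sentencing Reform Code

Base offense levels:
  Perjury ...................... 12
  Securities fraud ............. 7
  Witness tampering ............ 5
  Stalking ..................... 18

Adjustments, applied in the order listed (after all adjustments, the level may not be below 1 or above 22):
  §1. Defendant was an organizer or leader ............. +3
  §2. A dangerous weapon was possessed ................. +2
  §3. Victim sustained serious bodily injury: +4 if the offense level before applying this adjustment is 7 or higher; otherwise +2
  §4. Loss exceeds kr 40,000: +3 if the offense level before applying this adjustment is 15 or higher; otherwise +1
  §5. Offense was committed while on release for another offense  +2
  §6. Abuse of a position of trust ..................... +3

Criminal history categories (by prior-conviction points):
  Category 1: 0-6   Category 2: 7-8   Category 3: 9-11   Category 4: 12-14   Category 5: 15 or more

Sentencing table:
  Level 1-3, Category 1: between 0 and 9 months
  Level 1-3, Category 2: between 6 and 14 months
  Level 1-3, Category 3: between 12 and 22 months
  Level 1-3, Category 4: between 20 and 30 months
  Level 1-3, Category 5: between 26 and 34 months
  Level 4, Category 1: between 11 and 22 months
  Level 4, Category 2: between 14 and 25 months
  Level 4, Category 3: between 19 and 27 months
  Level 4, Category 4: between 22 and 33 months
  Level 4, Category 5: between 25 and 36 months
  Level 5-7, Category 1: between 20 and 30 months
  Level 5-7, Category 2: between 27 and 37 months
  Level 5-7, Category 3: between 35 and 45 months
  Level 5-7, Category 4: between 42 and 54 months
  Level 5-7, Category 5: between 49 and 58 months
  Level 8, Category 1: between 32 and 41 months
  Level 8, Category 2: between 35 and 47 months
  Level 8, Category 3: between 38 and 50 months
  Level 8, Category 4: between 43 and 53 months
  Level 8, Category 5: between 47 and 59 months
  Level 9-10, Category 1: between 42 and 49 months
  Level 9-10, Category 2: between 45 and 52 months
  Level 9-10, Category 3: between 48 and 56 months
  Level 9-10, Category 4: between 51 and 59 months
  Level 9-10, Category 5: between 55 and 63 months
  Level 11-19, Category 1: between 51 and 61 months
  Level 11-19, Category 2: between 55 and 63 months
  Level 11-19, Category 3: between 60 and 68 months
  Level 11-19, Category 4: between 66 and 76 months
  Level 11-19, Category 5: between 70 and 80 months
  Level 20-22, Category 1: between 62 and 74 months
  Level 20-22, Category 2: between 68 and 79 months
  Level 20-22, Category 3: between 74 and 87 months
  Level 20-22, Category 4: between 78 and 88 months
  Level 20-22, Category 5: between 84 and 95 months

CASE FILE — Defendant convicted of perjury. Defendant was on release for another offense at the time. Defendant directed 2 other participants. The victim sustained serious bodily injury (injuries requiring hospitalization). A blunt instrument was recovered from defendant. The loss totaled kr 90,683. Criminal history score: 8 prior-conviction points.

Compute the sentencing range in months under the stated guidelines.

Base offense level for perjury: 12.
§1 applies: 12 + 3 = 15.
§2 applies: 15 + 2 = 17.
§3 applies (level before this adjustment is 17 ≥ 7, so +4): 17 + 4 = 21.
§4 applies (level before this adjustment is 21 ≥ 15, so +3): 21 + 3 = 24.
§5 applies: 24 + 2 = 26.
Level 26 exceeds the maximum of 22; capped at 22.
Final offense level: 22.
Criminal history: 8 prior points → Category 2 (7-8).
Level 22 falls in the 20-22 band.
Grid: Level 20-22 × Category 2 = 68-79 months.

68-79 months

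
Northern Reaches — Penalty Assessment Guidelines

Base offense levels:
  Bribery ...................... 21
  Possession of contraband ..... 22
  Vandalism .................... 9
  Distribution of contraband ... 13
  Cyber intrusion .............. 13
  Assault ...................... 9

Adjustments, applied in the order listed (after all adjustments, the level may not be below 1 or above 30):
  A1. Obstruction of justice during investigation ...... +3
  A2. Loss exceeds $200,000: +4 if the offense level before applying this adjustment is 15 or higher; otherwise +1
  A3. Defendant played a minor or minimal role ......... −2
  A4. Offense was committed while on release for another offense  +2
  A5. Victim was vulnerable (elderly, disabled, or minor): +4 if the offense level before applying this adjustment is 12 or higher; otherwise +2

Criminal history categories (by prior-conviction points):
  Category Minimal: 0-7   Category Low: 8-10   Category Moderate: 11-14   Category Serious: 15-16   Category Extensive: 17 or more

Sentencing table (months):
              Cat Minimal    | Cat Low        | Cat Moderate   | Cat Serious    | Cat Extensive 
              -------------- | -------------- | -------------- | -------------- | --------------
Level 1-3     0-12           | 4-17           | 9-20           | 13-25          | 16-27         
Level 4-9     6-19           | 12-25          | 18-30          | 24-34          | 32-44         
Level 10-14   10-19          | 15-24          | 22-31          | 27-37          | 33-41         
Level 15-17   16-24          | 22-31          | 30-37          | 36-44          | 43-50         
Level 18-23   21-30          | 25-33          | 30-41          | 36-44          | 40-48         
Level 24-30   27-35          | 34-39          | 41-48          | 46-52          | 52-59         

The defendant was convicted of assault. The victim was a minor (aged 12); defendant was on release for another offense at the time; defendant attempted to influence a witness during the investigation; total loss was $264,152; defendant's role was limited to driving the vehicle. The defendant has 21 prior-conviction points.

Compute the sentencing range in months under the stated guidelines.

43-50 months

Base offense level for assault: 9.
A1 applies: 9 + 3 = 12.
A2 applies (level before this adjustment is 12 < 15, so +1): 12 + 1 = 13.
A3 applies: 13 − 2 = 11.
A4 applies: 11 + 2 = 13.
A5 applies (level before this adjustment is 13 ≥ 12, so +4): 13 + 4 = 17.
Final offense level: 17.
Criminal history: 21 prior points → Category Extensive (17+).
Level 17 falls in the 15-17 band.
Grid: Level 15-17 × Category Extensive = 43-50 months.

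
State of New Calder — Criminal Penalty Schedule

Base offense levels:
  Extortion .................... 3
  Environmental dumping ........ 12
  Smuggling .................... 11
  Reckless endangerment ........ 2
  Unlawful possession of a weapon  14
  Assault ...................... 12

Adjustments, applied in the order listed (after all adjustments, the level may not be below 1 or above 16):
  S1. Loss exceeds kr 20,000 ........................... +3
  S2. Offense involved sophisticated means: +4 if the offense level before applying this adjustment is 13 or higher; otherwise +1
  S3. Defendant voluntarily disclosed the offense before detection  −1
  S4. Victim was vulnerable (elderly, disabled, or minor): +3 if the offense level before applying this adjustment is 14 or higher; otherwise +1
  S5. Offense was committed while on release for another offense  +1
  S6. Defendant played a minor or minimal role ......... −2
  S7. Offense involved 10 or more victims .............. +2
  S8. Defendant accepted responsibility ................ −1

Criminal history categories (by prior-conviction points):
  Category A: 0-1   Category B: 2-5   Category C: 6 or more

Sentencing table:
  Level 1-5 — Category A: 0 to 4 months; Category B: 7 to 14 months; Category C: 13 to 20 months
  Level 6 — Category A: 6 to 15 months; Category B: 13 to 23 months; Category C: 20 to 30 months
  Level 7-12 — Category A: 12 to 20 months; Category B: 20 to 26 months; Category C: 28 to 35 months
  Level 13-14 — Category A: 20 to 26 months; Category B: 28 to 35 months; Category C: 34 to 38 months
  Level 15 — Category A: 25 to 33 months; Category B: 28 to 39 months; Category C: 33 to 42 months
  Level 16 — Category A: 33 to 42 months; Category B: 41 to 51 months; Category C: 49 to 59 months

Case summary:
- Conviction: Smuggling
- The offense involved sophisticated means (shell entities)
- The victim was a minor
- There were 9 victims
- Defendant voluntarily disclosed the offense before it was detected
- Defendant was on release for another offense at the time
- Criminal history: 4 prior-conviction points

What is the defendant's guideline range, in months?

Base offense level for smuggling: 11.
S2 applies (level before this adjustment is 11 < 13, so +1): 11 + 1 = 12.
S3 applies: 12 − 1 = 11.
S4 applies (level before this adjustment is 11 < 14, so +1): 11 + 1 = 12.
S5 applies: 12 + 1 = 13.
S6 does not apply.
S7 does not apply.
Final offense level: 13.
Criminal history: 4 prior points → Category B (2-5).
Level 13 falls in the 13-14 band.
Grid: Level 13-14 × Category B = 28-35 months.

28-35 months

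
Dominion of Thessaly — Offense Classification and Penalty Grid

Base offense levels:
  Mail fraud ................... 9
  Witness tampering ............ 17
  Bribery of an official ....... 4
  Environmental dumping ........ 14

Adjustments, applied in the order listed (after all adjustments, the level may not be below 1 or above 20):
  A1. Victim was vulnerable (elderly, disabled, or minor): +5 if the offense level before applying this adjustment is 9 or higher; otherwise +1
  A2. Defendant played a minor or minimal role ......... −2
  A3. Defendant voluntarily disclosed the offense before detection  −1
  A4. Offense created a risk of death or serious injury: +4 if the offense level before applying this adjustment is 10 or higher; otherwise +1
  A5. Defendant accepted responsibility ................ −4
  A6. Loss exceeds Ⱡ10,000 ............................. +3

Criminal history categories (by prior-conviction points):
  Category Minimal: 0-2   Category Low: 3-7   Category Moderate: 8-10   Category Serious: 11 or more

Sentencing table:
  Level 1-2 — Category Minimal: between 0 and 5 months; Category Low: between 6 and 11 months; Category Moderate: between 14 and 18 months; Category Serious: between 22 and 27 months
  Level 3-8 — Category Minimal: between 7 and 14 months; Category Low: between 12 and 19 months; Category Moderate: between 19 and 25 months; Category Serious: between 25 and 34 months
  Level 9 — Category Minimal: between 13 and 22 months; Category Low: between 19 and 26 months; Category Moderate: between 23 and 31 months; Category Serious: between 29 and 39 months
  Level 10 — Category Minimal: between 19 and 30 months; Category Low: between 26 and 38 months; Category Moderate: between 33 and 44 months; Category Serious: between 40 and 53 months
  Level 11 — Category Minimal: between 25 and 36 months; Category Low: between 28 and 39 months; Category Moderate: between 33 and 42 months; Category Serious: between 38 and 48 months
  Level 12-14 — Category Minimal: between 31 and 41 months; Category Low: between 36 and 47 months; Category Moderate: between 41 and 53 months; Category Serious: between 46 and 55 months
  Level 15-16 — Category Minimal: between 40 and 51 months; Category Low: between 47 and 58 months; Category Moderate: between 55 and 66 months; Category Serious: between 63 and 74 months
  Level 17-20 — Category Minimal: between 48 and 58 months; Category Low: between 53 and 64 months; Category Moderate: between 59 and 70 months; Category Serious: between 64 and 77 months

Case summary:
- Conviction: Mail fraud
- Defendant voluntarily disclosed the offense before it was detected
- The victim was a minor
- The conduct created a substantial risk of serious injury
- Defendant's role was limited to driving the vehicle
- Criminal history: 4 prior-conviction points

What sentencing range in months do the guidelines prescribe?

Base offense level for mail fraud: 9.
A1 applies (level before this adjustment is 9 ≥ 9, so +5): 9 + 5 = 14.
A2 applies: 14 − 2 = 12.
A3 applies: 12 − 1 = 11.
A4 applies (level before this adjustment is 11 ≥ 10, so +4): 11 + 4 = 15.
Final offense level: 15.
Criminal history: 4 prior points → Category Low (3-7).
Level 15 falls in the 15-16 band.
Grid: Level 15-16 × Category Low = 47-58 months.

47-58 months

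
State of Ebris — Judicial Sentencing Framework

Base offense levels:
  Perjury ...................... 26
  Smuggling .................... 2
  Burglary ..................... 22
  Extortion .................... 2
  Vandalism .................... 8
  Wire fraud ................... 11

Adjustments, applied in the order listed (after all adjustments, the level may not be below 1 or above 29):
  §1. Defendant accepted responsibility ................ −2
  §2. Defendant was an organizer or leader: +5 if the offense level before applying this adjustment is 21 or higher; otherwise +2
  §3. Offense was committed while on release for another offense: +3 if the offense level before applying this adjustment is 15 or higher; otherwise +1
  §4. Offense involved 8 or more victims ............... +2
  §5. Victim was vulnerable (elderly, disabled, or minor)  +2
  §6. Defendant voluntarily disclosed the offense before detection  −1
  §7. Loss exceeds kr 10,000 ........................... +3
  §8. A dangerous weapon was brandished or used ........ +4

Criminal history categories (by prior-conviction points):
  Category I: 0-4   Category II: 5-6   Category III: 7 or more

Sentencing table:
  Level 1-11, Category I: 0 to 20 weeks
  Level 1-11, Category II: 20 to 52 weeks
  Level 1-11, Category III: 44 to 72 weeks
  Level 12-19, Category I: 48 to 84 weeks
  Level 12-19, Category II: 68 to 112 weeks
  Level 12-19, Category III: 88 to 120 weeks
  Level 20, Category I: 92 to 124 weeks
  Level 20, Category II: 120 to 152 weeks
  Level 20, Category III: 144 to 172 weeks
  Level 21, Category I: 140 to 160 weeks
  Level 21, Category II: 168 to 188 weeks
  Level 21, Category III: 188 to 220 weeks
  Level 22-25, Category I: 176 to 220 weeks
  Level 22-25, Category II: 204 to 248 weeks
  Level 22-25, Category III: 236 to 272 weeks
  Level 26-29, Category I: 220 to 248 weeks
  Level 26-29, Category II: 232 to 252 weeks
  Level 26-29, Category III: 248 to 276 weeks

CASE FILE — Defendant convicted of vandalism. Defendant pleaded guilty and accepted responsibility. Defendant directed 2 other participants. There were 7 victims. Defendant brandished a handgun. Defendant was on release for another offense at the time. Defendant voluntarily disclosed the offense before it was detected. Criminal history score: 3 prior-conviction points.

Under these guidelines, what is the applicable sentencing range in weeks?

48-84 weeks

Base offense level for vandalism: 8.
§1 applies: 8 − 2 = 6.
§2 applies (level before this adjustment is 6 < 21, so +2): 6 + 2 = 8.
§3 applies (level before this adjustment is 8 < 15, so +1): 8 + 1 = 9.
§4 does not apply.
§5 does not apply.
§6 applies: 9 − 1 = 8.
§7 does not apply.
§8 applies: 8 + 4 = 12.
Final offense level: 12.
Criminal history: 3 prior points → Category I (0-4).
Level 12 falls in the 12-19 band.
Grid: Level 12-19 × Category I = 48-84 weeks.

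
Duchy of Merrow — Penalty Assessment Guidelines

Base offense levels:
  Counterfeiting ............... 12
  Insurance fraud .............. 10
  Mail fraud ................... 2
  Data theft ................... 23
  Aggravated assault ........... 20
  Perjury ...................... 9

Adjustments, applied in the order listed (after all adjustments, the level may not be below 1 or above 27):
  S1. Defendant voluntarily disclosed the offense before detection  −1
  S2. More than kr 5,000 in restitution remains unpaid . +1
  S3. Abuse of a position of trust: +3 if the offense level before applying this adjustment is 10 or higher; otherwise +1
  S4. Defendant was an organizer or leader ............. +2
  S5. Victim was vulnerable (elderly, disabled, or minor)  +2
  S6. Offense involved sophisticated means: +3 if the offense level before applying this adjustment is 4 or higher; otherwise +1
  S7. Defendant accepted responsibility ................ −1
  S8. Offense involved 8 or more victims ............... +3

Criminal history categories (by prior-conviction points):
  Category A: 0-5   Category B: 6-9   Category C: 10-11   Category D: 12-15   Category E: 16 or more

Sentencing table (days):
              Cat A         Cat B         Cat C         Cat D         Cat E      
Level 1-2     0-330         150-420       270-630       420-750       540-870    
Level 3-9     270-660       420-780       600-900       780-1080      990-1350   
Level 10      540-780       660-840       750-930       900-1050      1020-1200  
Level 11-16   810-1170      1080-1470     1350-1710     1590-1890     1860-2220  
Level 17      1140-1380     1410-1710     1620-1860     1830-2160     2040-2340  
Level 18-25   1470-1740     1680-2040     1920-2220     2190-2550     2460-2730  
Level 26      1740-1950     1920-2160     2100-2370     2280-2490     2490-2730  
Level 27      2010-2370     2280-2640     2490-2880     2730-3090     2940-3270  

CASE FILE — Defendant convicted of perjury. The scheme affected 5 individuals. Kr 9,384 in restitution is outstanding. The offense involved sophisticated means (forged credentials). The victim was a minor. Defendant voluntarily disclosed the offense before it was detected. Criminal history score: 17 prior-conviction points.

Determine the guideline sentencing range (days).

1860-2220 days

Base offense level for perjury: 9.
S1 applies: 9 − 1 = 8.
S2 applies: 8 + 1 = 9.
S5 applies: 9 + 2 = 11.
S6 applies (level before this adjustment is 11 ≥ 4, so +3): 11 + 3 = 14.
S8 does not apply.
Final offense level: 14.
Criminal history: 17 prior points → Category E (16+).
Level 14 falls in the 11-16 band.
Grid: Level 11-16 × Category E = 1860-2220 days.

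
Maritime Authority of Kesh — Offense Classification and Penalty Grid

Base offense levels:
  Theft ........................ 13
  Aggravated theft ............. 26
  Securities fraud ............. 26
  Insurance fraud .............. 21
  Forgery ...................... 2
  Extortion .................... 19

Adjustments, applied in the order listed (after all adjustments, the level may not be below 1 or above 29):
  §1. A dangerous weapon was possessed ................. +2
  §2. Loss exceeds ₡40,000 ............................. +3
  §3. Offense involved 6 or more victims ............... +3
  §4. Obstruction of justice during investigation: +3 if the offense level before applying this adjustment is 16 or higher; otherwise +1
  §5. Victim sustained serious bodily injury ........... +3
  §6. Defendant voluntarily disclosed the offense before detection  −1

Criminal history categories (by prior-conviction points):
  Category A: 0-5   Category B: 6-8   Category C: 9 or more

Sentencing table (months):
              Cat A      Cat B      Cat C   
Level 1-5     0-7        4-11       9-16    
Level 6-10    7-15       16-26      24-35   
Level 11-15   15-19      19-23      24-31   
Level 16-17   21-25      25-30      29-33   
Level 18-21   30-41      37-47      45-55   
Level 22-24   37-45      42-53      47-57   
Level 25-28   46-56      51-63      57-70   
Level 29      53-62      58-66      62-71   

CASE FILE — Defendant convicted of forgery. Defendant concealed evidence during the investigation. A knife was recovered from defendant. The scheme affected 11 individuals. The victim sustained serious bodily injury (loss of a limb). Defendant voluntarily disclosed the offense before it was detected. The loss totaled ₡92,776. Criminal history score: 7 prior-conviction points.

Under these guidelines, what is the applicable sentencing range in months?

Base offense level for forgery: 2.
§1 applies: 2 + 2 = 4.
§2 applies: 4 + 3 = 7.
§3 applies: 7 + 3 = 10.
§4 applies (level before this adjustment is 10 < 16, so +1): 10 + 1 = 11.
§5 applies: 11 + 3 = 14.
§6 applies: 14 − 1 = 13.
Final offense level: 13.
Criminal history: 7 prior points → Category B (6-8).
Level 13 falls in the 11-15 band.
Grid: Level 11-15 × Category B = 19-23 months.

19-23 months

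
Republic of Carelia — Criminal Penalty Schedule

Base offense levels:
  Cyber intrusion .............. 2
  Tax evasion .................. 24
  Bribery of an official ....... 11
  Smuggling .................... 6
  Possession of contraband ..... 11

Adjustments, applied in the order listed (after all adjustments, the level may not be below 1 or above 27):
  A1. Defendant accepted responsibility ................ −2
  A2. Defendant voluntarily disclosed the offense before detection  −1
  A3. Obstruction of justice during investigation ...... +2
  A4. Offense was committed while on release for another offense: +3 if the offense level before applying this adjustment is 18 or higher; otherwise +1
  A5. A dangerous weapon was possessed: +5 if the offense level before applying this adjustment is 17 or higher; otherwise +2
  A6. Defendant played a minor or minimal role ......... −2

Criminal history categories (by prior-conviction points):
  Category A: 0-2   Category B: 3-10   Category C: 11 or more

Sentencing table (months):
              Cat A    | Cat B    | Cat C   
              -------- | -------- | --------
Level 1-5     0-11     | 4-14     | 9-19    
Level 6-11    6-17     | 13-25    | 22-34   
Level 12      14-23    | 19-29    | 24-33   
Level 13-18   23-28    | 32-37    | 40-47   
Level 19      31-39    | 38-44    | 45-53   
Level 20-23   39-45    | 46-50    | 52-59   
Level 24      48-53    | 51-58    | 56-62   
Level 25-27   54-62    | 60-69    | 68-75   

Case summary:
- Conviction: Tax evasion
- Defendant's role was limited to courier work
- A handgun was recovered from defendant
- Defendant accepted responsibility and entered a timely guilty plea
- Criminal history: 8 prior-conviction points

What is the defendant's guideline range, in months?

Base offense level for tax evasion: 24.
A1 applies: 24 − 2 = 22.
A5 applies (level before this adjustment is 22 ≥ 17, so +5): 22 + 5 = 27.
A6 applies: 27 − 2 = 25.
Final offense level: 25.
Criminal history: 8 prior points → Category B (3-10).
Level 25 falls in the 25-27 band.
Grid: Level 25-27 × Category B = 60-69 months.

60-69 months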